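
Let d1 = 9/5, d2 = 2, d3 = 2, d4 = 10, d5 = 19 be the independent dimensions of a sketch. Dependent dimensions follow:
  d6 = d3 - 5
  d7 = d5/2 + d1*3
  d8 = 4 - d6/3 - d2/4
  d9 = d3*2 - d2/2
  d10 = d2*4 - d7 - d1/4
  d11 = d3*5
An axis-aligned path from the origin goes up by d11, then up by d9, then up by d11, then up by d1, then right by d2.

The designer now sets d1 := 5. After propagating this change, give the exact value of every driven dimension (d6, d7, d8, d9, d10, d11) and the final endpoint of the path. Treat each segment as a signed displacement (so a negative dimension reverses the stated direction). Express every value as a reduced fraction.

Apply edit: d1 := 5
  d6 = d3 - 5 = -3
  d7 = d5/2 + d1*3 = 49/2
  d8 = 4 - d6/3 - d2/4 = 9/2
  d9 = d3*2 - d2/2 = 3
  d10 = d2*4 - d7 - d1/4 = -71/4
  d11 = d3*5 = 10
Walk from origin (0, 0):
  seg 1: up by d11 = 10 → (0, 10)
  seg 2: up by d9 = 3 → (0, 13)
  seg 3: up by d11 = 10 → (0, 23)
  seg 4: up by d1 = 5 → (0, 28)
  seg 5: right by d2 = 2 → (2, 28)

d6 = -3
d7 = 49/2
d8 = 9/2
d9 = 3
d10 = -71/4
d11 = 10
endpoint = (2, 28)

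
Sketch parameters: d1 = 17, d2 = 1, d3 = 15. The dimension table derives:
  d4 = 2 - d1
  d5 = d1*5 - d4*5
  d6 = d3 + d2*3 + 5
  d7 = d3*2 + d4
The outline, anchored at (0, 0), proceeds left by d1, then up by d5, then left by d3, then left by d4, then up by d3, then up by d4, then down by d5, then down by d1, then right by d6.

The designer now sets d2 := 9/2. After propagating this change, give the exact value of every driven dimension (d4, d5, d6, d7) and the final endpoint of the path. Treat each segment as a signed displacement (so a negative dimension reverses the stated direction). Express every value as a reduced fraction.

d4 = -15
d5 = 160
d6 = 67/2
d7 = 15
endpoint = (33/2, -17)

Apply edit: d2 := 9/2
  d4 = 2 - d1 = -15
  d5 = d1*5 - d4*5 = 160
  d6 = d3 + d2*3 + 5 = 67/2
  d7 = d3*2 + d4 = 15
Walk from origin (0, 0):
  seg 1: left by d1 = 17 → (-17, 0)
  seg 2: up by d5 = 160 → (-17, 160)
  seg 3: left by d3 = 15 → (-32, 160)
  seg 4: left by d4 = -15 → (-17, 160)
  seg 5: up by d3 = 15 → (-17, 175)
  seg 6: up by d4 = -15 → (-17, 160)
  seg 7: down by d5 = 160 → (-17, 0)
  seg 8: down by d1 = 17 → (-17, -17)
  seg 9: right by d6 = 67/2 → (33/2, -17)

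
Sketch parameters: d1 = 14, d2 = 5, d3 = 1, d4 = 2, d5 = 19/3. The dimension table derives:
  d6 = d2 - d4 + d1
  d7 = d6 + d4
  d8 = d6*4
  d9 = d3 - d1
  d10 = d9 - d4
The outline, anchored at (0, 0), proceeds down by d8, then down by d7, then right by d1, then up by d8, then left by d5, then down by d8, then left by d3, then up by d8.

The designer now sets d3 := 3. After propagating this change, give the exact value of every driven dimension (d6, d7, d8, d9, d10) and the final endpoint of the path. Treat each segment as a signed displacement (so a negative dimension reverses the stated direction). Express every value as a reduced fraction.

d6 = 17
d7 = 19
d8 = 68
d9 = -11
d10 = -13
endpoint = (14/3, -19)

Apply edit: d3 := 3
  d6 = d2 - d4 + d1 = 17
  d7 = d6 + d4 = 19
  d8 = d6*4 = 68
  d9 = d3 - d1 = -11
  d10 = d9 - d4 = -13
Walk from origin (0, 0):
  seg 1: down by d8 = 68 → (0, -68)
  seg 2: down by d7 = 19 → (0, -87)
  seg 3: right by d1 = 14 → (14, -87)
  seg 4: up by d8 = 68 → (14, -19)
  seg 5: left by d5 = 19/3 → (23/3, -19)
  seg 6: down by d8 = 68 → (23/3, -87)
  seg 7: left by d3 = 3 → (14/3, -87)
  seg 8: up by d8 = 68 → (14/3, -19)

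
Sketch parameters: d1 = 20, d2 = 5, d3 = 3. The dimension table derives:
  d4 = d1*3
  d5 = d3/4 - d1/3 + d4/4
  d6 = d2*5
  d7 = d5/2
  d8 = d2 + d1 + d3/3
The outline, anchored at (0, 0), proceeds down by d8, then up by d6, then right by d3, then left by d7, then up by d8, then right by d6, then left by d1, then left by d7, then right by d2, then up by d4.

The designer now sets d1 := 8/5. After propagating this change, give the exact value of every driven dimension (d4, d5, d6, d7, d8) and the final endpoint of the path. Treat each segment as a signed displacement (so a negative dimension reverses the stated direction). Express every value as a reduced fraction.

Apply edit: d1 := 8/5
  d4 = d1*3 = 24/5
  d5 = d3/4 - d1/3 + d4/4 = 17/12
  d6 = d2*5 = 25
  d7 = d5/2 = 17/24
  d8 = d2 + d1 + d3/3 = 38/5
Walk from origin (0, 0):
  seg 1: down by d8 = 38/5 → (0, -38/5)
  seg 2: up by d6 = 25 → (0, 87/5)
  seg 3: right by d3 = 3 → (3, 87/5)
  seg 4: left by d7 = 17/24 → (55/24, 87/5)
  seg 5: up by d8 = 38/5 → (55/24, 25)
  seg 6: right by d6 = 25 → (655/24, 25)
  seg 7: left by d1 = 8/5 → (3083/120, 25)
  seg 8: left by d7 = 17/24 → (1499/60, 25)
  seg 9: right by d2 = 5 → (1799/60, 25)
  seg 10: up by d4 = 24/5 → (1799/60, 149/5)

d4 = 24/5
d5 = 17/12
d6 = 25
d7 = 17/24
d8 = 38/5
endpoint = (1799/60, 149/5)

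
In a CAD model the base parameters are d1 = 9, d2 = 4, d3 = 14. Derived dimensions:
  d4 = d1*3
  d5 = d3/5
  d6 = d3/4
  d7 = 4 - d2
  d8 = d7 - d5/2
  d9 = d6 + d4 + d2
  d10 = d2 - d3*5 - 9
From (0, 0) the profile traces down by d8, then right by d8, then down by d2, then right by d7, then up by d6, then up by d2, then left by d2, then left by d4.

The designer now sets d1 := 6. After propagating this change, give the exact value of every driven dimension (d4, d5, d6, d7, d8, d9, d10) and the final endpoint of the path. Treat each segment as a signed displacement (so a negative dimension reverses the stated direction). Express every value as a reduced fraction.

d4 = 18
d5 = 14/5
d6 = 7/2
d7 = 0
d8 = -7/5
d9 = 51/2
d10 = -75
endpoint = (-117/5, 49/10)

Apply edit: d1 := 6
  d4 = d1*3 = 18
  d5 = d3/5 = 14/5
  d6 = d3/4 = 7/2
  d7 = 4 - d2 = 0
  d8 = d7 - d5/2 = -7/5
  d9 = d6 + d4 + d2 = 51/2
  d10 = d2 - d3*5 - 9 = -75
Walk from origin (0, 0):
  seg 1: down by d8 = -7/5 → (0, 7/5)
  seg 2: right by d8 = -7/5 → (-7/5, 7/5)
  seg 3: down by d2 = 4 → (-7/5, -13/5)
  seg 4: right by d7 = 0 → (-7/5, -13/5)
  seg 5: up by d6 = 7/2 → (-7/5, 9/10)
  seg 6: up by d2 = 4 → (-7/5, 49/10)
  seg 7: left by d2 = 4 → (-27/5, 49/10)
  seg 8: left by d4 = 18 → (-117/5, 49/10)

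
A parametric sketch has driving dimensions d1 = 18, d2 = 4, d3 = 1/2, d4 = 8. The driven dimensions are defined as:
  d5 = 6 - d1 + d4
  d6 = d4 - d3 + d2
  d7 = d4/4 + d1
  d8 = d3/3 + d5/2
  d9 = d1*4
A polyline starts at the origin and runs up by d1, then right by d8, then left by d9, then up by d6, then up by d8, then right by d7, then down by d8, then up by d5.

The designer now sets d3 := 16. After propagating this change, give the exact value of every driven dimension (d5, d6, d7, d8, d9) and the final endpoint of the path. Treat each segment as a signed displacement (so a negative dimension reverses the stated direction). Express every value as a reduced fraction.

Apply edit: d3 := 16
  d5 = 6 - d1 + d4 = -4
  d6 = d4 - d3 + d2 = -4
  d7 = d4/4 + d1 = 20
  d8 = d3/3 + d5/2 = 10/3
  d9 = d1*4 = 72
Walk from origin (0, 0):
  seg 1: up by d1 = 18 → (0, 18)
  seg 2: right by d8 = 10/3 → (10/3, 18)
  seg 3: left by d9 = 72 → (-206/3, 18)
  seg 4: up by d6 = -4 → (-206/3, 14)
  seg 5: up by d8 = 10/3 → (-206/3, 52/3)
  seg 6: right by d7 = 20 → (-146/3, 52/3)
  seg 7: down by d8 = 10/3 → (-146/3, 14)
  seg 8: up by d5 = -4 → (-146/3, 10)

d5 = -4
d6 = -4
d7 = 20
d8 = 10/3
d9 = 72
endpoint = (-146/3, 10)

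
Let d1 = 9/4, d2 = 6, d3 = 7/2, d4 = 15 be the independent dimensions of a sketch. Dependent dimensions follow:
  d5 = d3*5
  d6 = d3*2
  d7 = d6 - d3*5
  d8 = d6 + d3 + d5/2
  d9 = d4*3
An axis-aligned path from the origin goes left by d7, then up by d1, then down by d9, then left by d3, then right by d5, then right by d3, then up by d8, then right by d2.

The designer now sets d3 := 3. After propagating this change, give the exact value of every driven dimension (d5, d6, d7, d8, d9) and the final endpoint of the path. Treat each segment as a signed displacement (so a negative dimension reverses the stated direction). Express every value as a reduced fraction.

d5 = 15
d6 = 6
d7 = -9
d8 = 33/2
d9 = 45
endpoint = (30, -105/4)

Apply edit: d3 := 3
  d5 = d3*5 = 15
  d6 = d3*2 = 6
  d7 = d6 - d3*5 = -9
  d8 = d6 + d3 + d5/2 = 33/2
  d9 = d4*3 = 45
Walk from origin (0, 0):
  seg 1: left by d7 = -9 → (9, 0)
  seg 2: up by d1 = 9/4 → (9, 9/4)
  seg 3: down by d9 = 45 → (9, -171/4)
  seg 4: left by d3 = 3 → (6, -171/4)
  seg 5: right by d5 = 15 → (21, -171/4)
  seg 6: right by d3 = 3 → (24, -171/4)
  seg 7: up by d8 = 33/2 → (24, -105/4)
  seg 8: right by d2 = 6 → (30, -105/4)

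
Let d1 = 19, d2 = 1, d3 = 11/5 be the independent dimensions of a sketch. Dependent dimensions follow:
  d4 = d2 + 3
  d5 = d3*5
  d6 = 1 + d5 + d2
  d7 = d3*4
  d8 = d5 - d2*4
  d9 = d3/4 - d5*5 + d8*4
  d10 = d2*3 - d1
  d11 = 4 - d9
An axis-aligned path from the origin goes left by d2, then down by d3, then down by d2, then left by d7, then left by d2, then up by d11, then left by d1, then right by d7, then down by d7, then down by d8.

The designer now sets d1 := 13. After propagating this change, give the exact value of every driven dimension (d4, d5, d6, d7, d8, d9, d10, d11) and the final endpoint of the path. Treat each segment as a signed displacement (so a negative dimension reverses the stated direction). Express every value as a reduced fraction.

Apply edit: d1 := 13
  d4 = d2 + 3 = 4
  d5 = d3*5 = 11
  d6 = 1 + d5 + d2 = 13
  d7 = d3*4 = 44/5
  d8 = d5 - d2*4 = 7
  d9 = d3/4 - d5*5 + d8*4 = -529/20
  d10 = d2*3 - d1 = -10
  d11 = 4 - d9 = 609/20
Walk from origin (0, 0):
  seg 1: left by d2 = 1 → (-1, 0)
  seg 2: down by d3 = 11/5 → (-1, -11/5)
  seg 3: down by d2 = 1 → (-1, -16/5)
  seg 4: left by d7 = 44/5 → (-49/5, -16/5)
  seg 5: left by d2 = 1 → (-54/5, -16/5)
  seg 6: up by d11 = 609/20 → (-54/5, 109/4)
  seg 7: left by d1 = 13 → (-119/5, 109/4)
  seg 8: right by d7 = 44/5 → (-15, 109/4)
  seg 9: down by d7 = 44/5 → (-15, 369/20)
  seg 10: down by d8 = 7 → (-15, 229/20)

d4 = 4
d5 = 11
d6 = 13
d7 = 44/5
d8 = 7
d9 = -529/20
d10 = -10
d11 = 609/20
endpoint = (-15, 229/20)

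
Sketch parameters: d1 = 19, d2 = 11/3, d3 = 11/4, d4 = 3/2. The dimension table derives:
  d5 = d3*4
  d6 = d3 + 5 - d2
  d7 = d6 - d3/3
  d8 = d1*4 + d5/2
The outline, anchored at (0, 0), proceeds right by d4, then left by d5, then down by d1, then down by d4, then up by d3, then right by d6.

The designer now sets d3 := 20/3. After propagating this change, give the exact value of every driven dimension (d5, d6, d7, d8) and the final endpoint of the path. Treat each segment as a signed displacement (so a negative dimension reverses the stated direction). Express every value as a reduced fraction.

Apply edit: d3 := 20/3
  d5 = d3*4 = 80/3
  d6 = d3 + 5 - d2 = 8
  d7 = d6 - d3/3 = 52/9
  d8 = d1*4 + d5/2 = 268/3
Walk from origin (0, 0):
  seg 1: right by d4 = 3/2 → (3/2, 0)
  seg 2: left by d5 = 80/3 → (-151/6, 0)
  seg 3: down by d1 = 19 → (-151/6, -19)
  seg 4: down by d4 = 3/2 → (-151/6, -41/2)
  seg 5: up by d3 = 20/3 → (-151/6, -83/6)
  seg 6: right by d6 = 8 → (-103/6, -83/6)

d5 = 80/3
d6 = 8
d7 = 52/9
d8 = 268/3
endpoint = (-103/6, -83/6)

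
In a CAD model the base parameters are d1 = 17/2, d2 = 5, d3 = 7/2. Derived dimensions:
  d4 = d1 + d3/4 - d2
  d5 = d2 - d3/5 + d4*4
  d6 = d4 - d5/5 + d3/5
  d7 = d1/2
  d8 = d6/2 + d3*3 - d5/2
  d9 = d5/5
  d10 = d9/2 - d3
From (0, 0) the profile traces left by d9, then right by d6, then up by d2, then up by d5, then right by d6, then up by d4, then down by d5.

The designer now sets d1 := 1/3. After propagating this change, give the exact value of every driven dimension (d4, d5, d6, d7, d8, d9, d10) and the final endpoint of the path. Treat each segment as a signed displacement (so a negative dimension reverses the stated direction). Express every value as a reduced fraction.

Apply edit: d1 := 1/3
  d4 = d1 + d3/4 - d2 = -91/24
  d5 = d2 - d3/5 + d4*4 = -163/15
  d6 = d4 - d5/5 + d3/5 = -551/600
  d7 = d1/2 = 1/6
  d8 = d6/2 + d3*3 - d5/2 = 18569/1200
  d9 = d5/5 = -163/75
  d10 = d9/2 - d3 = -344/75
Walk from origin (0, 0):
  seg 1: left by d9 = -163/75 → (163/75, 0)
  seg 2: right by d6 = -551/600 → (251/200, 0)
  seg 3: up by d2 = 5 → (251/200, 5)
  seg 4: up by d5 = -163/15 → (251/200, -88/15)
  seg 5: right by d6 = -551/600 → (101/300, -88/15)
  seg 6: up by d4 = -91/24 → (101/300, -1159/120)
  seg 7: down by d5 = -163/15 → (101/300, 29/24)

d4 = -91/24
d5 = -163/15
d6 = -551/600
d7 = 1/6
d8 = 18569/1200
d9 = -163/75
d10 = -344/75
endpoint = (101/300, 29/24)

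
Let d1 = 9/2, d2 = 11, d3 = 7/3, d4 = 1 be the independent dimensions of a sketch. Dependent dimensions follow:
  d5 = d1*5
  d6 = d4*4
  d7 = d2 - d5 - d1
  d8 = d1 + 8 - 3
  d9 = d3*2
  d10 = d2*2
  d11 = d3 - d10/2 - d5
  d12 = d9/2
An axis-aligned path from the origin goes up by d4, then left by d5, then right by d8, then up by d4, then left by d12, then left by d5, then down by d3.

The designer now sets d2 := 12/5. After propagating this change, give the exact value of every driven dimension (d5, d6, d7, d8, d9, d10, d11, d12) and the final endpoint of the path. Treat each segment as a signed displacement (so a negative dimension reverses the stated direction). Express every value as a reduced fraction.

Apply edit: d2 := 12/5
  d5 = d1*5 = 45/2
  d6 = d4*4 = 4
  d7 = d2 - d5 - d1 = -123/5
  d8 = d1 + 8 - 3 = 19/2
  d9 = d3*2 = 14/3
  d10 = d2*2 = 24/5
  d11 = d3 - d10/2 - d5 = -677/30
  d12 = d9/2 = 7/3
Walk from origin (0, 0):
  seg 1: up by d4 = 1 → (0, 1)
  seg 2: left by d5 = 45/2 → (-45/2, 1)
  seg 3: right by d8 = 19/2 → (-13, 1)
  seg 4: up by d4 = 1 → (-13, 2)
  seg 5: left by d12 = 7/3 → (-46/3, 2)
  seg 6: left by d5 = 45/2 → (-227/6, 2)
  seg 7: down by d3 = 7/3 → (-227/6, -1/3)

d5 = 45/2
d6 = 4
d7 = -123/5
d8 = 19/2
d9 = 14/3
d10 = 24/5
d11 = -677/30
d12 = 7/3
endpoint = (-227/6, -1/3)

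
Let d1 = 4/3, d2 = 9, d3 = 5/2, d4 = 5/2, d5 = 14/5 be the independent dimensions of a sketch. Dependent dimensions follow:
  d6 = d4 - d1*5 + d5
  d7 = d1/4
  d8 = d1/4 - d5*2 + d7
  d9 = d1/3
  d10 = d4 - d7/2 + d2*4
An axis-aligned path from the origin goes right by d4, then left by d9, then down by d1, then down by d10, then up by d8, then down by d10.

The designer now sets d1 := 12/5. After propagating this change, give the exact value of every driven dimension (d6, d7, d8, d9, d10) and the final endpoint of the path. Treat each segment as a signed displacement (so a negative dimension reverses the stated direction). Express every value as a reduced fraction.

d6 = -67/10
d7 = 3/5
d8 = -22/5
d9 = 4/5
d10 = 191/5
endpoint = (17/10, -416/5)

Apply edit: d1 := 12/5
  d6 = d4 - d1*5 + d5 = -67/10
  d7 = d1/4 = 3/5
  d8 = d1/4 - d5*2 + d7 = -22/5
  d9 = d1/3 = 4/5
  d10 = d4 - d7/2 + d2*4 = 191/5
Walk from origin (0, 0):
  seg 1: right by d4 = 5/2 → (5/2, 0)
  seg 2: left by d9 = 4/5 → (17/10, 0)
  seg 3: down by d1 = 12/5 → (17/10, -12/5)
  seg 4: down by d10 = 191/5 → (17/10, -203/5)
  seg 5: up by d8 = -22/5 → (17/10, -45)
  seg 6: down by d10 = 191/5 → (17/10, -416/5)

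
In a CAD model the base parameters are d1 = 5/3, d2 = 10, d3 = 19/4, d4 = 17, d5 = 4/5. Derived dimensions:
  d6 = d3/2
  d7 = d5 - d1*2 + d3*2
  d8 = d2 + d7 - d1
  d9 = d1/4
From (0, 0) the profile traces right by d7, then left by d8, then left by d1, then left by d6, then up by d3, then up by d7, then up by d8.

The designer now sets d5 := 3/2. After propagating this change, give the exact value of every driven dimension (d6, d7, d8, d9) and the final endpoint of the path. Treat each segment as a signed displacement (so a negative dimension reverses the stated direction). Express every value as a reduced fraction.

Apply edit: d5 := 3/2
  d6 = d3/2 = 19/8
  d7 = d5 - d1*2 + d3*2 = 23/3
  d8 = d2 + d7 - d1 = 16
  d9 = d1/4 = 5/12
Walk from origin (0, 0):
  seg 1: right by d7 = 23/3 → (23/3, 0)
  seg 2: left by d8 = 16 → (-25/3, 0)
  seg 3: left by d1 = 5/3 → (-10, 0)
  seg 4: left by d6 = 19/8 → (-99/8, 0)
  seg 5: up by d3 = 19/4 → (-99/8, 19/4)
  seg 6: up by d7 = 23/3 → (-99/8, 149/12)
  seg 7: up by d8 = 16 → (-99/8, 341/12)

d6 = 19/8
d7 = 23/3
d8 = 16
d9 = 5/12
endpoint = (-99/8, 341/12)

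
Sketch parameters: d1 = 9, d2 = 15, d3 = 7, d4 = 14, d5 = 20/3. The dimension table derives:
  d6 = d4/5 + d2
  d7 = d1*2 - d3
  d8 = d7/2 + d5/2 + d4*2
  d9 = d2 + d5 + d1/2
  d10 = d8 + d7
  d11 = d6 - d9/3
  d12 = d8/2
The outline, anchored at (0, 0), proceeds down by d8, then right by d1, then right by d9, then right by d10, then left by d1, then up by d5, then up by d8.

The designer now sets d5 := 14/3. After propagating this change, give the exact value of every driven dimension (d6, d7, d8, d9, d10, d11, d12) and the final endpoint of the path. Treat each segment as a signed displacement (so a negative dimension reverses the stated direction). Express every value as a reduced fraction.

d6 = 89/5
d7 = 11
d8 = 215/6
d9 = 145/6
d10 = 281/6
d11 = 877/90
d12 = 215/12
endpoint = (71, 14/3)

Apply edit: d5 := 14/3
  d6 = d4/5 + d2 = 89/5
  d7 = d1*2 - d3 = 11
  d8 = d7/2 + d5/2 + d4*2 = 215/6
  d9 = d2 + d5 + d1/2 = 145/6
  d10 = d8 + d7 = 281/6
  d11 = d6 - d9/3 = 877/90
  d12 = d8/2 = 215/12
Walk from origin (0, 0):
  seg 1: down by d8 = 215/6 → (0, -215/6)
  seg 2: right by d1 = 9 → (9, -215/6)
  seg 3: right by d9 = 145/6 → (199/6, -215/6)
  seg 4: right by d10 = 281/6 → (80, -215/6)
  seg 5: left by d1 = 9 → (71, -215/6)
  seg 6: up by d5 = 14/3 → (71, -187/6)
  seg 7: up by d8 = 215/6 → (71, 14/3)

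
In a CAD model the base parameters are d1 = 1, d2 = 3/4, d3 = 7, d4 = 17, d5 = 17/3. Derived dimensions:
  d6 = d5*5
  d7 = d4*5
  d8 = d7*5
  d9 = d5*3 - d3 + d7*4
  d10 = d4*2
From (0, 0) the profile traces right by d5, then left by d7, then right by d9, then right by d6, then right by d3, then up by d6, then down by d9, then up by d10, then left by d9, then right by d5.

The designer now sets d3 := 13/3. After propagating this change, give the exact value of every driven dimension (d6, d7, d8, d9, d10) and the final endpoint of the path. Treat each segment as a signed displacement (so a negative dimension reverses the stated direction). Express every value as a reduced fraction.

d6 = 85/3
d7 = 85
d8 = 425
d9 = 1058/3
d10 = 34
endpoint = (-41, -871/3)

Apply edit: d3 := 13/3
  d6 = d5*5 = 85/3
  d7 = d4*5 = 85
  d8 = d7*5 = 425
  d9 = d5*3 - d3 + d7*4 = 1058/3
  d10 = d4*2 = 34
Walk from origin (0, 0):
  seg 1: right by d5 = 17/3 → (17/3, 0)
  seg 2: left by d7 = 85 → (-238/3, 0)
  seg 3: right by d9 = 1058/3 → (820/3, 0)
  seg 4: right by d6 = 85/3 → (905/3, 0)
  seg 5: right by d3 = 13/3 → (306, 0)
  seg 6: up by d6 = 85/3 → (306, 85/3)
  seg 7: down by d9 = 1058/3 → (306, -973/3)
  seg 8: up by d10 = 34 → (306, -871/3)
  seg 9: left by d9 = 1058/3 → (-140/3, -871/3)
  seg 10: right by d5 = 17/3 → (-41, -871/3)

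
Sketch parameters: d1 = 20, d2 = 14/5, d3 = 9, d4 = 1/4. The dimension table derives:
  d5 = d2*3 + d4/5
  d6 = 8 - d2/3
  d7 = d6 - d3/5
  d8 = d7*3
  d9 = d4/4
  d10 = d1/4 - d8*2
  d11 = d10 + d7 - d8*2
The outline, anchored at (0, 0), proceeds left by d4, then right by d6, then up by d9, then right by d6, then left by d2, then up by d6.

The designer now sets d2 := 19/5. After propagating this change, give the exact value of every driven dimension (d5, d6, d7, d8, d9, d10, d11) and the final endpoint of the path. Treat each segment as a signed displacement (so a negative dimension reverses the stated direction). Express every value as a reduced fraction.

Apply edit: d2 := 19/5
  d5 = d2*3 + d4/5 = 229/20
  d6 = 8 - d2/3 = 101/15
  d7 = d6 - d3/5 = 74/15
  d8 = d7*3 = 74/5
  d9 = d4/4 = 1/16
  d10 = d1/4 - d8*2 = -123/5
  d11 = d10 + d7 - d8*2 = -739/15
Walk from origin (0, 0):
  seg 1: left by d4 = 1/4 → (-1/4, 0)
  seg 2: right by d6 = 101/15 → (389/60, 0)
  seg 3: up by d9 = 1/16 → (389/60, 1/16)
  seg 4: right by d6 = 101/15 → (793/60, 1/16)
  seg 5: left by d2 = 19/5 → (113/12, 1/16)
  seg 6: up by d6 = 101/15 → (113/12, 1631/240)

d5 = 229/20
d6 = 101/15
d7 = 74/15
d8 = 74/5
d9 = 1/16
d10 = -123/5
d11 = -739/15
endpoint = (113/12, 1631/240)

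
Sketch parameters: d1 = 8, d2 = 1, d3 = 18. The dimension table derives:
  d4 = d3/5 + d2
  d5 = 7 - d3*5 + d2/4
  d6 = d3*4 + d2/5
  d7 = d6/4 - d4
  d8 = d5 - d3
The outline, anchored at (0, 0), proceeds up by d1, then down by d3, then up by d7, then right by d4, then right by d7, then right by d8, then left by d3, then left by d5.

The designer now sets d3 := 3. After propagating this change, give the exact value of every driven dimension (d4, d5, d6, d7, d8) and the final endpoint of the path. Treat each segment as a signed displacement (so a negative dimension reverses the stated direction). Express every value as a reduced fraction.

Apply edit: d3 := 3
  d4 = d3/5 + d2 = 8/5
  d5 = 7 - d3*5 + d2/4 = -31/4
  d6 = d3*4 + d2/5 = 61/5
  d7 = d6/4 - d4 = 29/20
  d8 = d5 - d3 = -43/4
Walk from origin (0, 0):
  seg 1: up by d1 = 8 → (0, 8)
  seg 2: down by d3 = 3 → (0, 5)
  seg 3: up by d7 = 29/20 → (0, 129/20)
  seg 4: right by d4 = 8/5 → (8/5, 129/20)
  seg 5: right by d7 = 29/20 → (61/20, 129/20)
  seg 6: right by d8 = -43/4 → (-77/10, 129/20)
  seg 7: left by d3 = 3 → (-107/10, 129/20)
  seg 8: left by d5 = -31/4 → (-59/20, 129/20)

d4 = 8/5
d5 = -31/4
d6 = 61/5
d7 = 29/20
d8 = -43/4
endpoint = (-59/20, 129/20)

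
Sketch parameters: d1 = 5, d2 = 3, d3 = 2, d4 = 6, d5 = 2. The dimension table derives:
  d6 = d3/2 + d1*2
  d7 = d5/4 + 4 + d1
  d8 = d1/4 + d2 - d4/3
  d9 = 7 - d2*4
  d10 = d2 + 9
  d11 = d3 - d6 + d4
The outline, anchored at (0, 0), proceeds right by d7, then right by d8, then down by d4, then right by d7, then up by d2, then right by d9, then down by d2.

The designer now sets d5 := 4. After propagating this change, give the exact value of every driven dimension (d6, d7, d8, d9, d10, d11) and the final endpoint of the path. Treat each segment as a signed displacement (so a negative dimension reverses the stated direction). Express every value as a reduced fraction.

Apply edit: d5 := 4
  d6 = d3/2 + d1*2 = 11
  d7 = d5/4 + 4 + d1 = 10
  d8 = d1/4 + d2 - d4/3 = 9/4
  d9 = 7 - d2*4 = -5
  d10 = d2 + 9 = 12
  d11 = d3 - d6 + d4 = -3
Walk from origin (0, 0):
  seg 1: right by d7 = 10 → (10, 0)
  seg 2: right by d8 = 9/4 → (49/4, 0)
  seg 3: down by d4 = 6 → (49/4, -6)
  seg 4: right by d7 = 10 → (89/4, -6)
  seg 5: up by d2 = 3 → (89/4, -3)
  seg 6: right by d9 = -5 → (69/4, -3)
  seg 7: down by d2 = 3 → (69/4, -6)

d6 = 11
d7 = 10
d8 = 9/4
d9 = -5
d10 = 12
d11 = -3
endpoint = (69/4, -6)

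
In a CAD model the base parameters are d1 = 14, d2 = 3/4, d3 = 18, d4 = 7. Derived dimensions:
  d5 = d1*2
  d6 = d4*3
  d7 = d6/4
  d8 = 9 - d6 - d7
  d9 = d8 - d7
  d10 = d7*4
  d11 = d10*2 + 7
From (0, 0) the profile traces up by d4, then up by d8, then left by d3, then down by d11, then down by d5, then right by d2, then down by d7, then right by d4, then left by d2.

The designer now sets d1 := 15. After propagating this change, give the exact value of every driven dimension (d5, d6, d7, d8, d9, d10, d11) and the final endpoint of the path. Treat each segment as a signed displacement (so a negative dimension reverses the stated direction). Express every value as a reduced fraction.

d5 = 30
d6 = 21
d7 = 21/4
d8 = -69/4
d9 = -45/2
d10 = 21
d11 = 49
endpoint = (-11, -189/2)

Apply edit: d1 := 15
  d5 = d1*2 = 30
  d6 = d4*3 = 21
  d7 = d6/4 = 21/4
  d8 = 9 - d6 - d7 = -69/4
  d9 = d8 - d7 = -45/2
  d10 = d7*4 = 21
  d11 = d10*2 + 7 = 49
Walk from origin (0, 0):
  seg 1: up by d4 = 7 → (0, 7)
  seg 2: up by d8 = -69/4 → (0, -41/4)
  seg 3: left by d3 = 18 → (-18, -41/4)
  seg 4: down by d11 = 49 → (-18, -237/4)
  seg 5: down by d5 = 30 → (-18, -357/4)
  seg 6: right by d2 = 3/4 → (-69/4, -357/4)
  seg 7: down by d7 = 21/4 → (-69/4, -189/2)
  seg 8: right by d4 = 7 → (-41/4, -189/2)
  seg 9: left by d2 = 3/4 → (-11, -189/2)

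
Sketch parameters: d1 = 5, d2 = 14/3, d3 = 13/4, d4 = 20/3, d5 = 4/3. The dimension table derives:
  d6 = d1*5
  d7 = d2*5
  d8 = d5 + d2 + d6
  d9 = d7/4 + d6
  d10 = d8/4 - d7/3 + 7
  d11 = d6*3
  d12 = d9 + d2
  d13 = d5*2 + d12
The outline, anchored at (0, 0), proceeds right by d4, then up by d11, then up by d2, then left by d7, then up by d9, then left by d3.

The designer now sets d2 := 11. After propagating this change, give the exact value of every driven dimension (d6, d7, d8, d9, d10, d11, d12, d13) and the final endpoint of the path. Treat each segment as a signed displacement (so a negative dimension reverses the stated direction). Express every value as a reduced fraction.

Apply edit: d2 := 11
  d6 = d1*5 = 25
  d7 = d2*5 = 55
  d8 = d5 + d2 + d6 = 112/3
  d9 = d7/4 + d6 = 155/4
  d10 = d8/4 - d7/3 + 7 = -2
  d11 = d6*3 = 75
  d12 = d9 + d2 = 199/4
  d13 = d5*2 + d12 = 629/12
Walk from origin (0, 0):
  seg 1: right by d4 = 20/3 → (20/3, 0)
  seg 2: up by d11 = 75 → (20/3, 75)
  seg 3: up by d2 = 11 → (20/3, 86)
  seg 4: left by d7 = 55 → (-145/3, 86)
  seg 5: up by d9 = 155/4 → (-145/3, 499/4)
  seg 6: left by d3 = 13/4 → (-619/12, 499/4)

d6 = 25
d7 = 55
d8 = 112/3
d9 = 155/4
d10 = -2
d11 = 75
d12 = 199/4
d13 = 629/12
endpoint = (-619/12, 499/4)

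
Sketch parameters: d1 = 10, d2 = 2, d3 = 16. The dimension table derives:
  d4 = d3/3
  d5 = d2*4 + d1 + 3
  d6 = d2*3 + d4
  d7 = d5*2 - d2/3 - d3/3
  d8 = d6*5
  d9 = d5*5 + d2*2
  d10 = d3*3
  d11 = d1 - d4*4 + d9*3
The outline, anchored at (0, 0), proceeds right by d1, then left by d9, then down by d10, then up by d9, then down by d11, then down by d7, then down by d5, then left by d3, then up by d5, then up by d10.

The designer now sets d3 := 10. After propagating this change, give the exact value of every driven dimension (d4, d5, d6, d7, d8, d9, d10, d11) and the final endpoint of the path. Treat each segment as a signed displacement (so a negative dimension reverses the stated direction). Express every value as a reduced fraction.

Apply edit: d3 := 10
  d4 = d3/3 = 10/3
  d5 = d2*4 + d1 + 3 = 21
  d6 = d2*3 + d4 = 28/3
  d7 = d5*2 - d2/3 - d3/3 = 38
  d8 = d6*5 = 140/3
  d9 = d5*5 + d2*2 = 109
  d10 = d3*3 = 30
  d11 = d1 - d4*4 + d9*3 = 971/3
Walk from origin (0, 0):
  seg 1: right by d1 = 10 → (10, 0)
  seg 2: left by d9 = 109 → (-99, 0)
  seg 3: down by d10 = 30 → (-99, -30)
  seg 4: up by d9 = 109 → (-99, 79)
  seg 5: down by d11 = 971/3 → (-99, -734/3)
  seg 6: down by d7 = 38 → (-99, -848/3)
  seg 7: down by d5 = 21 → (-99, -911/3)
  seg 8: left by d3 = 10 → (-109, -911/3)
  seg 9: up by d5 = 21 → (-109, -848/3)
  seg 10: up by d10 = 30 → (-109, -758/3)

d4 = 10/3
d5 = 21
d6 = 28/3
d7 = 38
d8 = 140/3
d9 = 109
d10 = 30
d11 = 971/3
endpoint = (-109, -758/3)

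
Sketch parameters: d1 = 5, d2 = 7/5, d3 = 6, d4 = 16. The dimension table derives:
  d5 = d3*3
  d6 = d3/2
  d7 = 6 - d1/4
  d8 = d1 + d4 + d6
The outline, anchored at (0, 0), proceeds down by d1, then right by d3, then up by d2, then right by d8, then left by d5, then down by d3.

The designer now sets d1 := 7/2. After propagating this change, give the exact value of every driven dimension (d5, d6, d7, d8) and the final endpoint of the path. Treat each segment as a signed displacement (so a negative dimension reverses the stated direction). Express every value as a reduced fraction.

Apply edit: d1 := 7/2
  d5 = d3*3 = 18
  d6 = d3/2 = 3
  d7 = 6 - d1/4 = 41/8
  d8 = d1 + d4 + d6 = 45/2
Walk from origin (0, 0):
  seg 1: down by d1 = 7/2 → (0, -7/2)
  seg 2: right by d3 = 6 → (6, -7/2)
  seg 3: up by d2 = 7/5 → (6, -21/10)
  seg 4: right by d8 = 45/2 → (57/2, -21/10)
  seg 5: left by d5 = 18 → (21/2, -21/10)
  seg 6: down by d3 = 6 → (21/2, -81/10)

d5 = 18
d6 = 3
d7 = 41/8
d8 = 45/2
endpoint = (21/2, -81/10)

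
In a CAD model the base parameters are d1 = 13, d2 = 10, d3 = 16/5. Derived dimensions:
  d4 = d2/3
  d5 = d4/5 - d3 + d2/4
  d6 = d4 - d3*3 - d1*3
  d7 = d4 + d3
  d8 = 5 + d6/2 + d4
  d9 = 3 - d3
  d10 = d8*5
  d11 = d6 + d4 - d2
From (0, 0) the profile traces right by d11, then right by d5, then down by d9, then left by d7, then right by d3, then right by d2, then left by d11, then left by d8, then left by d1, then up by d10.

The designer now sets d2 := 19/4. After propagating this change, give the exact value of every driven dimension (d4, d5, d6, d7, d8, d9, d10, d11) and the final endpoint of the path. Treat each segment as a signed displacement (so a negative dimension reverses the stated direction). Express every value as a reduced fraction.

Apply edit: d2 := 19/4
  d4 = d2/3 = 19/12
  d5 = d4/5 - d3 + d2/4 = -407/240
  d6 = d4 - d3*3 - d1*3 = -2821/60
  d7 = d4 + d3 = 287/60
  d8 = 5 + d6/2 + d4 = -677/40
  d9 = 3 - d3 = -1/5
  d10 = d8*5 = -677/8
  d11 = d6 + d4 - d2 = -3011/60
Walk from origin (0, 0):
  seg 1: right by d11 = -3011/60 → (-3011/60, 0)
  seg 2: right by d5 = -407/240 → (-12451/240, 0)
  seg 3: down by d9 = -1/5 → (-12451/240, 1/5)
  seg 4: left by d7 = 287/60 → (-4533/80, 1/5)
  seg 5: right by d3 = 16/5 → (-4277/80, 1/5)
  seg 6: right by d2 = 19/4 → (-3897/80, 1/5)
  seg 7: left by d11 = -3011/60 → (353/240, 1/5)
  seg 8: left by d8 = -677/40 → (883/48, 1/5)
  seg 9: left by d1 = 13 → (259/48, 1/5)
  seg 10: up by d10 = -677/8 → (259/48, -3377/40)

d4 = 19/12
d5 = -407/240
d6 = -2821/60
d7 = 287/60
d8 = -677/40
d9 = -1/5
d10 = -677/8
d11 = -3011/60
endpoint = (259/48, -3377/40)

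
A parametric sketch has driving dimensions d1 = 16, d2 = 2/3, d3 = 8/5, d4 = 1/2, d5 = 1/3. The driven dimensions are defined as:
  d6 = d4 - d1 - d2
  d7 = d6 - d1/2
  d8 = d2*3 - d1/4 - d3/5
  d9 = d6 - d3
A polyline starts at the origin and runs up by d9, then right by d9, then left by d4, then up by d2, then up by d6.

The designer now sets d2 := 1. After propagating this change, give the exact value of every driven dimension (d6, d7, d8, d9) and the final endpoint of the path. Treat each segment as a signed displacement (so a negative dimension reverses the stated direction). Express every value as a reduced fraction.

Apply edit: d2 := 1
  d6 = d4 - d1 - d2 = -33/2
  d7 = d6 - d1/2 = -49/2
  d8 = d2*3 - d1/4 - d3/5 = -33/25
  d9 = d6 - d3 = -181/10
Walk from origin (0, 0):
  seg 1: up by d9 = -181/10 → (0, -181/10)
  seg 2: right by d9 = -181/10 → (-181/10, -181/10)
  seg 3: left by d4 = 1/2 → (-93/5, -181/10)
  seg 4: up by d2 = 1 → (-93/5, -171/10)
  seg 5: up by d6 = -33/2 → (-93/5, -168/5)

d6 = -33/2
d7 = -49/2
d8 = -33/25
d9 = -181/10
endpoint = (-93/5, -168/5)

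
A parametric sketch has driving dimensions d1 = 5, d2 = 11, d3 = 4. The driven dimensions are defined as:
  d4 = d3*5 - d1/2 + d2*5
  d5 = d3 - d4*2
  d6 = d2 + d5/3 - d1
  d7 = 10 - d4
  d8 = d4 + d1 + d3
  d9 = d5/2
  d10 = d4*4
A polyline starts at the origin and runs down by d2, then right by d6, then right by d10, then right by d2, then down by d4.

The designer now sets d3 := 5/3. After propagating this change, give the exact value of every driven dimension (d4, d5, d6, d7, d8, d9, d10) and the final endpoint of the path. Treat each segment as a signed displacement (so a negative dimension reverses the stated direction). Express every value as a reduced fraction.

d4 = 365/6
d5 = -120
d6 = -34
d7 = -305/6
d8 = 135/2
d9 = -60
d10 = 730/3
endpoint = (661/3, -431/6)

Apply edit: d3 := 5/3
  d4 = d3*5 - d1/2 + d2*5 = 365/6
  d5 = d3 - d4*2 = -120
  d6 = d2 + d5/3 - d1 = -34
  d7 = 10 - d4 = -305/6
  d8 = d4 + d1 + d3 = 135/2
  d9 = d5/2 = -60
  d10 = d4*4 = 730/3
Walk from origin (0, 0):
  seg 1: down by d2 = 11 → (0, -11)
  seg 2: right by d6 = -34 → (-34, -11)
  seg 3: right by d10 = 730/3 → (628/3, -11)
  seg 4: right by d2 = 11 → (661/3, -11)
  seg 5: down by d4 = 365/6 → (661/3, -431/6)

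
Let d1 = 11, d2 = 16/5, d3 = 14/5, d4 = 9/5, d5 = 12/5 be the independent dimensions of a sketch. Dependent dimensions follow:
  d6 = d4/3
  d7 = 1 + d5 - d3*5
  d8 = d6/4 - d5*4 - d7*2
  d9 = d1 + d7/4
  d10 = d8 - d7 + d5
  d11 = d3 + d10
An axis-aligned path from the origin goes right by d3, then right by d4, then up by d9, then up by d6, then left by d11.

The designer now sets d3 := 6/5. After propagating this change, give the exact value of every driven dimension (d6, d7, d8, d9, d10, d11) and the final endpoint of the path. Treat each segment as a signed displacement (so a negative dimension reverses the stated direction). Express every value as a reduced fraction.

d6 = 3/5
d7 = -13/5
d8 = -17/4
d9 = 207/20
d10 = 3/4
d11 = 39/20
endpoint = (21/20, 219/20)

Apply edit: d3 := 6/5
  d6 = d4/3 = 3/5
  d7 = 1 + d5 - d3*5 = -13/5
  d8 = d6/4 - d5*4 - d7*2 = -17/4
  d9 = d1 + d7/4 = 207/20
  d10 = d8 - d7 + d5 = 3/4
  d11 = d3 + d10 = 39/20
Walk from origin (0, 0):
  seg 1: right by d3 = 6/5 → (6/5, 0)
  seg 2: right by d4 = 9/5 → (3, 0)
  seg 3: up by d9 = 207/20 → (3, 207/20)
  seg 4: up by d6 = 3/5 → (3, 219/20)
  seg 5: left by d11 = 39/20 → (21/20, 219/20)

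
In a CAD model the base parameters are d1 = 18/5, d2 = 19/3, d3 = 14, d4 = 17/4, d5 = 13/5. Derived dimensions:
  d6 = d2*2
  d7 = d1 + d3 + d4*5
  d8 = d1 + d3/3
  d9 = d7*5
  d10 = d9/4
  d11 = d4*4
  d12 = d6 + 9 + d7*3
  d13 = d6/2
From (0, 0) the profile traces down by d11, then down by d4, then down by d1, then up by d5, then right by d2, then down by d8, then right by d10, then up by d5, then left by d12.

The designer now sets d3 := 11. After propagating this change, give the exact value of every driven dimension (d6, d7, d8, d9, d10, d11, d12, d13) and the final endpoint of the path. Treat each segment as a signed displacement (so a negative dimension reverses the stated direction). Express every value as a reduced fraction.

d6 = 38/3
d7 = 717/20
d8 = 109/15
d9 = 717/4
d10 = 717/16
d11 = 17
d12 = 7753/60
d13 = 19/3
endpoint = (-18737/240, -323/12)

Apply edit: d3 := 11
  d6 = d2*2 = 38/3
  d7 = d1 + d3 + d4*5 = 717/20
  d8 = d1 + d3/3 = 109/15
  d9 = d7*5 = 717/4
  d10 = d9/4 = 717/16
  d11 = d4*4 = 17
  d12 = d6 + 9 + d7*3 = 7753/60
  d13 = d6/2 = 19/3
Walk from origin (0, 0):
  seg 1: down by d11 = 17 → (0, -17)
  seg 2: down by d4 = 17/4 → (0, -85/4)
  seg 3: down by d1 = 18/5 → (0, -497/20)
  seg 4: up by d5 = 13/5 → (0, -89/4)
  seg 5: right by d2 = 19/3 → (19/3, -89/4)
  seg 6: down by d8 = 109/15 → (19/3, -1771/60)
  seg 7: right by d10 = 717/16 → (2455/48, -1771/60)
  seg 8: up by d5 = 13/5 → (2455/48, -323/12)
  seg 9: left by d12 = 7753/60 → (-18737/240, -323/12)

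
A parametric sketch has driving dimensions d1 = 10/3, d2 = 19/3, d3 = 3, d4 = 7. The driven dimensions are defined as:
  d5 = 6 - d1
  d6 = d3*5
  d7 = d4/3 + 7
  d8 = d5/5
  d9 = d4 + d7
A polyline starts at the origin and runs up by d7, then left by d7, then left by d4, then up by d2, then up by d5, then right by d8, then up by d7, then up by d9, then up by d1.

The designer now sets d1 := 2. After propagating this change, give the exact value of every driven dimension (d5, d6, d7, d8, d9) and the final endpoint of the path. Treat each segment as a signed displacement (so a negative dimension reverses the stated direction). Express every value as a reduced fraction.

d5 = 4
d6 = 15
d7 = 28/3
d8 = 4/5
d9 = 49/3
endpoint = (-233/15, 142/3)

Apply edit: d1 := 2
  d5 = 6 - d1 = 4
  d6 = d3*5 = 15
  d7 = d4/3 + 7 = 28/3
  d8 = d5/5 = 4/5
  d9 = d4 + d7 = 49/3
Walk from origin (0, 0):
  seg 1: up by d7 = 28/3 → (0, 28/3)
  seg 2: left by d7 = 28/3 → (-28/3, 28/3)
  seg 3: left by d4 = 7 → (-49/3, 28/3)
  seg 4: up by d2 = 19/3 → (-49/3, 47/3)
  seg 5: up by d5 = 4 → (-49/3, 59/3)
  seg 6: right by d8 = 4/5 → (-233/15, 59/3)
  seg 7: up by d7 = 28/3 → (-233/15, 29)
  seg 8: up by d9 = 49/3 → (-233/15, 136/3)
  seg 9: up by d1 = 2 → (-233/15, 142/3)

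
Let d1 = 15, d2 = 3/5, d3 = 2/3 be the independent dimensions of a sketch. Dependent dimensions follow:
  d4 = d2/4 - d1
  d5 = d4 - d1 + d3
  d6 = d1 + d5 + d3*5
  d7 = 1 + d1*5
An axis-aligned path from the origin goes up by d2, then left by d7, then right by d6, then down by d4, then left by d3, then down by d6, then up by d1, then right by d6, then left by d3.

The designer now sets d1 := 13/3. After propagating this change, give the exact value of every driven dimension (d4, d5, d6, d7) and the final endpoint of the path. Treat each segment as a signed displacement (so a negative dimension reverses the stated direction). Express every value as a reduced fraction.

Apply edit: d1 := 13/3
  d4 = d2/4 - d1 = -251/60
  d5 = d4 - d1 + d3 = -157/20
  d6 = d1 + d5 + d3*5 = -11/60
  d7 = 1 + d1*5 = 68/3
Walk from origin (0, 0):
  seg 1: up by d2 = 3/5 → (0, 3/5)
  seg 2: left by d7 = 68/3 → (-68/3, 3/5)
  seg 3: right by d6 = -11/60 → (-457/20, 3/5)
  seg 4: down by d4 = -251/60 → (-457/20, 287/60)
  seg 5: left by d3 = 2/3 → (-1411/60, 287/60)
  seg 6: down by d6 = -11/60 → (-1411/60, 149/30)
  seg 7: up by d1 = 13/3 → (-1411/60, 93/10)
  seg 8: right by d6 = -11/60 → (-237/10, 93/10)
  seg 9: left by d3 = 2/3 → (-731/30, 93/10)

d4 = -251/60
d5 = -157/20
d6 = -11/60
d7 = 68/3
endpoint = (-731/30, 93/10)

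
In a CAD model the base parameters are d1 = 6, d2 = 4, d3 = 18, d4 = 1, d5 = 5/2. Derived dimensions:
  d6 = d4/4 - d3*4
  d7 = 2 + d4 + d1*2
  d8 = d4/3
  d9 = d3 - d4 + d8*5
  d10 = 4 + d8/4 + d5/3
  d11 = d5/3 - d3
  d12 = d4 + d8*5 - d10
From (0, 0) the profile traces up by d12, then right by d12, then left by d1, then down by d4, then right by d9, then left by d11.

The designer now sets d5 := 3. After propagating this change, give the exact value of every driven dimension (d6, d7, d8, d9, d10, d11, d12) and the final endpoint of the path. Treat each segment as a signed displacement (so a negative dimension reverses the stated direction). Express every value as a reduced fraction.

d6 = -287/4
d7 = 15
d8 = 1/3
d9 = 56/3
d10 = 61/12
d11 = -17
d12 = -29/12
endpoint = (109/4, -41/12)

Apply edit: d5 := 3
  d6 = d4/4 - d3*4 = -287/4
  d7 = 2 + d4 + d1*2 = 15
  d8 = d4/3 = 1/3
  d9 = d3 - d4 + d8*5 = 56/3
  d10 = 4 + d8/4 + d5/3 = 61/12
  d11 = d5/3 - d3 = -17
  d12 = d4 + d8*5 - d10 = -29/12
Walk from origin (0, 0):
  seg 1: up by d12 = -29/12 → (0, -29/12)
  seg 2: right by d12 = -29/12 → (-29/12, -29/12)
  seg 3: left by d1 = 6 → (-101/12, -29/12)
  seg 4: down by d4 = 1 → (-101/12, -41/12)
  seg 5: right by d9 = 56/3 → (41/4, -41/12)
  seg 6: left by d11 = -17 → (109/4, -41/12)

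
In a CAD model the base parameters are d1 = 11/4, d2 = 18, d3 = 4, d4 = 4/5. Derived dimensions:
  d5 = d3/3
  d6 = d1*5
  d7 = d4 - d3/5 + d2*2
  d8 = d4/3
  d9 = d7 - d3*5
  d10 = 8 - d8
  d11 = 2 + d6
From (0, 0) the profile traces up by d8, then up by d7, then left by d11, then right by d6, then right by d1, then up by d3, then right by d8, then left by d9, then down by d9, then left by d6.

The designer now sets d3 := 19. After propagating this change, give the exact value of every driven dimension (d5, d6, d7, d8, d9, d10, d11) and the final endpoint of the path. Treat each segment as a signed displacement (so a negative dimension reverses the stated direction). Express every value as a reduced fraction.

d5 = 19/3
d6 = 55/4
d7 = 33
d8 = 4/15
d9 = -62
d10 = 116/15
d11 = 63/4
endpoint = (739/15, 1714/15)

Apply edit: d3 := 19
  d5 = d3/3 = 19/3
  d6 = d1*5 = 55/4
  d7 = d4 - d3/5 + d2*2 = 33
  d8 = d4/3 = 4/15
  d9 = d7 - d3*5 = -62
  d10 = 8 - d8 = 116/15
  d11 = 2 + d6 = 63/4
Walk from origin (0, 0):
  seg 1: up by d8 = 4/15 → (0, 4/15)
  seg 2: up by d7 = 33 → (0, 499/15)
  seg 3: left by d11 = 63/4 → (-63/4, 499/15)
  seg 4: right by d6 = 55/4 → (-2, 499/15)
  seg 5: right by d1 = 11/4 → (3/4, 499/15)
  seg 6: up by d3 = 19 → (3/4, 784/15)
  seg 7: right by d8 = 4/15 → (61/60, 784/15)
  seg 8: left by d9 = -62 → (3781/60, 784/15)
  seg 9: down by d9 = -62 → (3781/60, 1714/15)
  seg 10: left by d6 = 55/4 → (739/15, 1714/15)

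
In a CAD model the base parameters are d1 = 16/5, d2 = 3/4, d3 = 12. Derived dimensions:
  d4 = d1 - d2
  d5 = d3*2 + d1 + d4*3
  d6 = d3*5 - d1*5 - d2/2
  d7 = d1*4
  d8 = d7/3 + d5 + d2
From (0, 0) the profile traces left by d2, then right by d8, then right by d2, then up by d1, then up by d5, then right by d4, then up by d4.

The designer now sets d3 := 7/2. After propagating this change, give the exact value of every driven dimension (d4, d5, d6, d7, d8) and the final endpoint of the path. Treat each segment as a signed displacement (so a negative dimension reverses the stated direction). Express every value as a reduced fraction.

Apply edit: d3 := 7/2
  d4 = d1 - d2 = 49/20
  d5 = d3*2 + d1 + d4*3 = 351/20
  d6 = d3*5 - d1*5 - d2/2 = 9/8
  d7 = d1*4 = 64/5
  d8 = d7/3 + d5 + d2 = 677/30
Walk from origin (0, 0):
  seg 1: left by d2 = 3/4 → (-3/4, 0)
  seg 2: right by d8 = 677/30 → (1309/60, 0)
  seg 3: right by d2 = 3/4 → (677/30, 0)
  seg 4: up by d1 = 16/5 → (677/30, 16/5)
  seg 5: up by d5 = 351/20 → (677/30, 83/4)
  seg 6: right by d4 = 49/20 → (1501/60, 83/4)
  seg 7: up by d4 = 49/20 → (1501/60, 116/5)

d4 = 49/20
d5 = 351/20
d6 = 9/8
d7 = 64/5
d8 = 677/30
endpoint = (1501/60, 116/5)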